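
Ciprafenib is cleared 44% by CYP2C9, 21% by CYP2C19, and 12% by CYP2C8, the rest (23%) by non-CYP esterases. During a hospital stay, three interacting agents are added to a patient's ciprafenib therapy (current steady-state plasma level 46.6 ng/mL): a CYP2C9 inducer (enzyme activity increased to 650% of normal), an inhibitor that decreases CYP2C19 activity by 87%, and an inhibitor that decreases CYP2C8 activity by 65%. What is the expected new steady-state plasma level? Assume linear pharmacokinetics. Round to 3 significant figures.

CYP2C9: 0.44 × 6.5 = 2.86
CYP2C19: 0.21 × 0.13 = 0.0273
CYP2C8: 0.12 × 0.35 = 0.042
Other: 0.23 (unchanged)
New clearance relative to baseline: 2.86 + 0.0273 + 0.042 + 0.23 = 3.1593.
Dividing the baseline by the relative clearance: 46.6 / 3.1593 = 14.8 ng/mL.

14.8 ng/mL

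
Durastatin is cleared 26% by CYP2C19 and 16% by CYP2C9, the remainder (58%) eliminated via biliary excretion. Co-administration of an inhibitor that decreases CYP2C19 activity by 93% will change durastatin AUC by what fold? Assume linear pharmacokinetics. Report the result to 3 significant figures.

1.32

The CYP2C19 pathway (26% of clearance) falls to 0.07× activity: 0.26 × 0.07 = 0.0182.
CYP2C9 (16%) and the residual 58% are unaffected.
Relative clearance = 0.0182 + 0.16 + 0.58 = 0.7582.
Since AUC ∝ 1/CL, the ratio is 1 / 0.7582 = 1.32.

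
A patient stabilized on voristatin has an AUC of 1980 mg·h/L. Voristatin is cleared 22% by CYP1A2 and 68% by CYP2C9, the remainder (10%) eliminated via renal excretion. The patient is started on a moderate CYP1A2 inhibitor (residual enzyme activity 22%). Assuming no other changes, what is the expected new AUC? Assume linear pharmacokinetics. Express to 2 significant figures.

2.4 × 10³ mg·h/L

The CYP1A2 pathway (22% of clearance) drops to 0.22× activity: 0.22 × 0.22 = 0.0484.
CYP2C9 (68%) and the residual 10% are unaffected.
CL_new/CL_old = 0.0484 + 0.68 + 0.1 = 0.8284.
AUC ∝ 1/CL, so new value = 1980 / 0.8284 = 2.4 × 10³ mg·h/L.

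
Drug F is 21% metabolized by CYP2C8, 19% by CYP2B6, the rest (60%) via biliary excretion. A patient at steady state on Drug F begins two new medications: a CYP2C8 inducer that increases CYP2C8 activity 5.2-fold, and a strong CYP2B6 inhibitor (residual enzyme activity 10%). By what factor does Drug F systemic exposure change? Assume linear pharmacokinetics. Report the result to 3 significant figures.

The CYP2C8 pathway (21% of clearance) increases to 5.2× activity: 0.21 × 5.2 = 1.092.
The CYP2B6 pathway (19% of clearance) falls to 0.1× activity: 0.19 × 0.1 = 0.019.
Non-CYP routes (60%) are unchanged.
Relative clearance = 1.092 + 0.019 + 0.6 = 1.711.
Systemic exposure ∝ 1/CL: fold-change = 1 / 1.711 = 0.584.

0.584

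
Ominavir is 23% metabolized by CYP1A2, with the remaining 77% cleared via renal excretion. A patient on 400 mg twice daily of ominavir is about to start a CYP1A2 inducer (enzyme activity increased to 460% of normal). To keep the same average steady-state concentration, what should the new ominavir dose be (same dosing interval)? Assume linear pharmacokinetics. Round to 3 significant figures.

731 mg

The CYP1A2 pathway (23% of clearance) is boosted to 4.6× activity: 0.23 × 4.6 = 1.058.
The remaining 77% of clearance is unaffected.
Relative clearance = 1.058 + 0.77 = 1.828.
Css,avg = (dose rate)/CL, so holding Css fixed requires dose ∝ CL: 400 × 1.828 = 731 mg.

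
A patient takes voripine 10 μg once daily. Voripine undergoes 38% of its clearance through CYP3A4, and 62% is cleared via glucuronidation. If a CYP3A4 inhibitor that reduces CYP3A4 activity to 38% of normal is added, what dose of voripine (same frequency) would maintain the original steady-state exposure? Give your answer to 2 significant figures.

The CYP3A4 pathway (38% of clearance) is reduced to 0.38× activity: 0.38 × 0.38 = 0.1444.
Non-CYP routes (62%) are unchanged.
New clearance relative to baseline: 0.1444 + 0.62 = 0.7644.
Css,avg = (dose rate)/CL, so holding Css fixed requires dose ∝ CL: 10 × 0.7644 = 7.6 μg.

7.6 μg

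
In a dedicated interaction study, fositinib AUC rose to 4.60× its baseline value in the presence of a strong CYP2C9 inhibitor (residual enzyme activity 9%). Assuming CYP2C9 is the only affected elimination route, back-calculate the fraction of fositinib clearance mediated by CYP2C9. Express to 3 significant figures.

CL'/CL = 1 / 4.60 = 0.2174
0.09·fm + (1 − fm) = 0.2174
fm = (0.2174 − 1) / (0.09 − 1) = 0.860

0.860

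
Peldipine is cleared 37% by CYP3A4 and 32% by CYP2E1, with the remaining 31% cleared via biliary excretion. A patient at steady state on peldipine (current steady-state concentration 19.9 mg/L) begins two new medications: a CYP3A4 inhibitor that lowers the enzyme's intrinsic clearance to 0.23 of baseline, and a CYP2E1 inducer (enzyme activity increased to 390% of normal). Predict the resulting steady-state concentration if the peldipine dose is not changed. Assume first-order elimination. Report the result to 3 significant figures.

12.1 mg/L

The CYP3A4 pathway (37% of clearance) drops to 0.23× activity: 0.37 × 0.23 = 0.0851.
The CYP2E1 pathway (32% of clearance) is boosted to 3.9× activity: 0.32 × 3.9 = 1.248.
The remaining 31% of clearance is unaffected.
New clearance relative to baseline: 0.0851 + 1.248 + 0.31 = 1.6431.
Steady-state concentration ∝ 1/CL: new value = 19.9 / 1.6431 = 12.1 mg/L.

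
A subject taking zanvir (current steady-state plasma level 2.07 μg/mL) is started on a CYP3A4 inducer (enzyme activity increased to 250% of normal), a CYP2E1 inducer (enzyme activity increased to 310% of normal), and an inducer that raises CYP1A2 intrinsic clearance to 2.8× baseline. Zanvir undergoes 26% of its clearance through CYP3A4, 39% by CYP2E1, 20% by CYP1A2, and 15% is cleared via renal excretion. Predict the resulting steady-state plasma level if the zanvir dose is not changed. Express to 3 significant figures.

The CYP3A4 pathway (26% of clearance) increases to 2.5× activity: 0.26 × 2.5 = 0.65.
The CYP2E1 pathway (39% of clearance) increases to 3.1× activity: 0.39 × 3.1 = 1.209.
The CYP1A2 pathway (20% of clearance) increases to 2.8× activity: 0.2 × 2.8 = 0.56.
Non-CYP routes (15%) are unchanged.
New clearance relative to baseline: 0.65 + 1.209 + 0.56 + 0.15 = 2.569.
Dividing the baseline by the relative clearance: 2.07 / 2.569 = 0.806 μg/mL.

0.806 μg/mL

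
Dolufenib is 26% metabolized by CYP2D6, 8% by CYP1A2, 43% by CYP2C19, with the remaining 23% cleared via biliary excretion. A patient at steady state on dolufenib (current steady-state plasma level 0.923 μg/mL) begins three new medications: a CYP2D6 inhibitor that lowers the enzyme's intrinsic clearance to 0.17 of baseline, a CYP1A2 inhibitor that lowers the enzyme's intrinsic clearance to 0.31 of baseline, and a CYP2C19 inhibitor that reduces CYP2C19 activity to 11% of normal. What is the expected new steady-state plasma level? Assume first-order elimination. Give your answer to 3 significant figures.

2.67 μg/mL

The CYP2D6 pathway (26% of clearance) is reduced to 0.17× activity: 0.26 × 0.17 = 0.0442.
The CYP1A2 pathway (8% of clearance) drops to 0.31× activity: 0.08 × 0.31 = 0.0248.
The CYP2C19 pathway (43% of clearance) drops to 0.11× activity: 0.43 × 0.11 = 0.0473.
The remaining 23% of clearance is unaffected.
New clearance relative to baseline: 0.0442 + 0.0248 + 0.0473 + 0.23 = 0.3463.
Steady-state plasma level ∝ 1/CL: new value = 0.923 / 0.3463 = 2.67 μg/mL.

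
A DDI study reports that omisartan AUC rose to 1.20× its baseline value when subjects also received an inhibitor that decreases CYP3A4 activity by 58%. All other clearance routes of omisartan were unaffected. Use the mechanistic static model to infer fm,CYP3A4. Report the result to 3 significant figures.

0.287

CL'/CL = 1 / 1.20 = 0.8333
0.42·fm + (1 − fm) = 0.8333
fm = (0.8333 − 1) / (0.42 − 1) = 0.287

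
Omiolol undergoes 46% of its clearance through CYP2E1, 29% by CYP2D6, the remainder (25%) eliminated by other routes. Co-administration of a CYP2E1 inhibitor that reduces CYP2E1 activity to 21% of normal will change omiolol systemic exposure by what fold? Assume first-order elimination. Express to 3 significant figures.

1.57

The CYP2E1 pathway (46% of clearance) falls to 0.21× activity: 0.46 × 0.21 = 0.0966.
CYP2D6 (29%) and the residual 25% are unaffected.
CL_new/CL_old = 0.0966 + 0.29 + 0.25 = 0.6366.
Systemic exposure ratio = CL_old/CL_new = 1 / 0.6366 = 1.57.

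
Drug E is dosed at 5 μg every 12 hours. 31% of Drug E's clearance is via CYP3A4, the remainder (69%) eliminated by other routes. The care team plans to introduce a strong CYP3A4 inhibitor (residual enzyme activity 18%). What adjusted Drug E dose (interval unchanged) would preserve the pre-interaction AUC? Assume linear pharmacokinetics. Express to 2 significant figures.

The CYP3A4 pathway (31% of clearance) is reduced to 0.18× activity: 0.31 × 0.18 = 0.0558.
Non-CYP routes (69%) are unchanged.
New clearance relative to baseline: 0.0558 + 0.69 = 0.7458.
Exposure is unchanged when dose changes in proportion to clearance. New dose = 5 μg × 0.7458 = 3.7 μg.

3.7 μg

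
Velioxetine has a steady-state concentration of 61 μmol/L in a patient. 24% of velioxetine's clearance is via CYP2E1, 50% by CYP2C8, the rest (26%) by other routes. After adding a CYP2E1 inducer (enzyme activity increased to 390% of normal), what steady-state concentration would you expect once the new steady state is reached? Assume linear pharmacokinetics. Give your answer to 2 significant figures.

36 μmol/L

The CYP2E1 pathway (24% of clearance) rises to 3.9× activity: 0.24 × 3.9 = 0.936.
CYP2C8 (50%) and the residual 26% are unaffected.
CL_new/CL_old = 0.936 + 0.5 + 0.26 = 1.696.
Steady-state concentration ∝ 1/CL, so new value = 61 / 1.696 = 36 μmol/L.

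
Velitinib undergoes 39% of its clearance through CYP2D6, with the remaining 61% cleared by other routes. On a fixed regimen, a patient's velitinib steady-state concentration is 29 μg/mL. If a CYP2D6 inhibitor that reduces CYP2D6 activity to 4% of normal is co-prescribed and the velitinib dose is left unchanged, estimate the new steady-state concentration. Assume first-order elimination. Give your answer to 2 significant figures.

The CYP2D6 pathway (39% of clearance) drops to 0.04× activity: 0.39 × 0.04 = 0.0156.
The remaining 61% of clearance is unaffected.
CL_new/CL_old = 0.0156 + 0.61 = 0.6256.
With dosing unchanged, steady-state concentration scales as 1/CL: 29 / 0.6256 = 46 μg/mL.

46 μg/mL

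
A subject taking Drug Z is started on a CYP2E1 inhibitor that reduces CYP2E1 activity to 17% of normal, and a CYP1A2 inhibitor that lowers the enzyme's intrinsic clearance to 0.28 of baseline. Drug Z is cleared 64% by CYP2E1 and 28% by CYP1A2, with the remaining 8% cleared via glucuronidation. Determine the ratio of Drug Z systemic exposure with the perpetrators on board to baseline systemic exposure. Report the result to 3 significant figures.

3.74

CYP2E1: 0.64 × 0.17 = 0.1088
CYP1A2: 0.28 × 0.28 = 0.0784
Other: 0.08 (unchanged)
New clearance relative to baseline: 0.1088 + 0.0784 + 0.08 = 0.2672.
Systemic exposure ∝ 1/CL: fold-change = 1 / 0.2672 = 3.74.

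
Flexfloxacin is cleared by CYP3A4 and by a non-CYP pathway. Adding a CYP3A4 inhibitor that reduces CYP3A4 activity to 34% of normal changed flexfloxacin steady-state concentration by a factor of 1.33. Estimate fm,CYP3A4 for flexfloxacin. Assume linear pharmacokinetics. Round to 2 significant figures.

0.38

Call the CYP3A4 fraction fm. After the interaction, CL_new/CL_old = fm × 0.34 + (1 − fm).
Steady-state concentration ratio = 1 / (new CL fraction), so new CL fraction = 1 / 1.33 = 0.7519.
fm × 0.34 + 1 − fm = 0.7519  ⇒  fm × (0.34 − 1) = −0.2481  ⇒  fm = 0.38.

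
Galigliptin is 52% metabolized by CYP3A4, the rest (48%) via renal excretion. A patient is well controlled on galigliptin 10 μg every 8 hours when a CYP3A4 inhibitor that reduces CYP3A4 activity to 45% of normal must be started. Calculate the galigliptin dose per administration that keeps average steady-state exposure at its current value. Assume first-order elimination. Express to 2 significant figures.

7.1 μg

The CYP3A4 pathway (52% of clearance) drops to 0.45× activity: 0.52 × 0.45 = 0.234.
The remaining 48% of clearance is unaffected.
New clearance relative to baseline: 0.234 + 0.48 = 0.714.
Exposure is unchanged when dose changes in proportion to clearance. New dose = 10 μg × 0.714 = 7.1 μg.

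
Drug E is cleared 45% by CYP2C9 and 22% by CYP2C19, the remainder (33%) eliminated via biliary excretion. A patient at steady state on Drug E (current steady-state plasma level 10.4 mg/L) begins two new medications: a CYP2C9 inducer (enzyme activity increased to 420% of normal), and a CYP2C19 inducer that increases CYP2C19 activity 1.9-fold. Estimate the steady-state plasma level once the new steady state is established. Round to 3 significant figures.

The CYP2C9 pathway (45% of clearance) increases to 4.2× activity: 0.45 × 4.2 = 1.89.
The CYP2C19 pathway (22% of clearance) is boosted to 1.9× activity: 0.22 × 1.9 = 0.418.
The remaining 33% of clearance is unaffected.
New clearance relative to baseline: 1.89 + 0.418 + 0.33 = 2.638.
Dividing the baseline by the relative clearance: 10.4 / 2.638 = 3.94 mg/L.

3.94 mg/L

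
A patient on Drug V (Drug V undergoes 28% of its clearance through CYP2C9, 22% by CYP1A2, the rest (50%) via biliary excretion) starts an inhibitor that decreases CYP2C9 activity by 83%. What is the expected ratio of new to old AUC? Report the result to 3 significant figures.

1.30

The CYP2C9 pathway (28% of clearance) drops to 0.17× activity: 0.28 × 0.17 = 0.0476.
CYP1A2 (22%) and the residual 50% are unaffected.
Relative clearance = 0.0476 + 0.22 + 0.5 = 0.7676.
Since AUC ∝ 1/CL, the ratio is 1 / 0.7676 = 1.30.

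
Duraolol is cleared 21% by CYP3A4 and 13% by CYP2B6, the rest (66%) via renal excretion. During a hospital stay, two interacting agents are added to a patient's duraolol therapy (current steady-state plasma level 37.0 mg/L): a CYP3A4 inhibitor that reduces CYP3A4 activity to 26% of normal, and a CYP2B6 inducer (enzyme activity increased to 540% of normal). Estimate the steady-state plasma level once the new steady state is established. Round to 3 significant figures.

26.1 mg/L

CYP3A4: 0.21 × 0.26 = 0.0546
CYP2B6: 0.13 × 5.4 = 0.702
Other: 0.66 (unchanged)
New clearance relative to baseline: 0.0546 + 0.702 + 0.66 = 1.4166.
Steady-state plasma level ∝ 1/CL: new value = 37.0 / 1.4166 = 26.1 mg/L.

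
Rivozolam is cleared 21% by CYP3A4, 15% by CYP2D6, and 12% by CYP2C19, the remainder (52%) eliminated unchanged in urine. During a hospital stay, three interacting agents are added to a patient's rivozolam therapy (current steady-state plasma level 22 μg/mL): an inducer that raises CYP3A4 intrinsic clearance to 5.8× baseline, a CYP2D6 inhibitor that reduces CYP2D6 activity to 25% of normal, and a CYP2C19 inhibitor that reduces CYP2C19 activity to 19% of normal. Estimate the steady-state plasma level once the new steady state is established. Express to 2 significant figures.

CYP3A4: 0.21 × 5.8 = 1.218
CYP2D6: 0.15 × 0.25 = 0.0375
CYP2C19: 0.12 × 0.19 = 0.0228
Other: 0.52 (unchanged)
CL_new/CL_old = 1.218 + 0.0375 + 0.0228 + 0.52 = 1.7983.
New steady-state plasma level = 22 / 1.7983 = 12 μg/mL (concentration scales inversely with clearance).

12 μg/mL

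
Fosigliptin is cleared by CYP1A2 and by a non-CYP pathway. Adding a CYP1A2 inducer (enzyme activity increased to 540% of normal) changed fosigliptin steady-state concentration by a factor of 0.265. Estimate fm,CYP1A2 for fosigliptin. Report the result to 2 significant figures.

0.63

CL'/CL = 1 / 0.265 = 3.774
5.4·fm + (1 − fm) = 3.774
fm = (3.774 − 1) / (5.4 − 1) = 0.63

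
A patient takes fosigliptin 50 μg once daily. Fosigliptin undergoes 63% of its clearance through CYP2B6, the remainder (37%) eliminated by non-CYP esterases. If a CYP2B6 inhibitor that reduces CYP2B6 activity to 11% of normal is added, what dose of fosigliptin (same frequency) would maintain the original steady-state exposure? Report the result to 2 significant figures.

The CYP2B6 pathway (63% of clearance) falls to 0.11× activity: 0.63 × 0.11 = 0.0693.
The remaining 37% of clearance is unaffected.
Relative clearance = 0.0693 + 0.37 = 0.4393.
To maintain the same steady-state level, dose must scale with clearance: new dose = 50 × 0.4393 = 22 μg.

22 μg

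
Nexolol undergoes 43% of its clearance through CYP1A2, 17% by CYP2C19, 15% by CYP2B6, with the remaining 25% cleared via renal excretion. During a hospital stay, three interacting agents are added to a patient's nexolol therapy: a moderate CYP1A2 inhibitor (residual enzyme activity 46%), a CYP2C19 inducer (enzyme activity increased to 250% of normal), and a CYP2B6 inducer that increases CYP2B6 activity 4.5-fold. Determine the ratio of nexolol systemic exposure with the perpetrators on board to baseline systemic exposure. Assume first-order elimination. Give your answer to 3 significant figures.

The CYP1A2 pathway (43% of clearance) drops to 0.46× activity: 0.43 × 0.46 = 0.1978.
The CYP2C19 pathway (17% of clearance) is boosted to 2.5× activity: 0.17 × 2.5 = 0.425.
The CYP2B6 pathway (15% of clearance) rises to 4.5× activity: 0.15 × 4.5 = 0.675.
Non-CYP routes (25%) are unchanged.
Relative clearance = 0.1978 + 0.425 + 0.675 + 0.25 = 1.5478.
Systemic exposure ∝ 1/CL: fold-change = 1 / 1.5478 = 0.646.

0.646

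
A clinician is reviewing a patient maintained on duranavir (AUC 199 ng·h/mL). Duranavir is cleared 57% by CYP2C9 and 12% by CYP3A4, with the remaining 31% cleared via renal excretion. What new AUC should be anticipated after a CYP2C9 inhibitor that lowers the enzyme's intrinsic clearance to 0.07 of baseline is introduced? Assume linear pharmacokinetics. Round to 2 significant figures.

The CYP2C9 pathway (57% of clearance) is reduced to 0.07× activity: 0.57 × 0.07 = 0.0399.
CYP3A4 (12%) and the residual 31% are unaffected.
New clearance relative to baseline: 0.0399 + 0.12 + 0.31 = 0.4699.
AUC ∝ 1/CL, so new value = 199 / 0.4699 = 4.2 × 10² ng·h/mL.

4.2 × 10² ng·h/mL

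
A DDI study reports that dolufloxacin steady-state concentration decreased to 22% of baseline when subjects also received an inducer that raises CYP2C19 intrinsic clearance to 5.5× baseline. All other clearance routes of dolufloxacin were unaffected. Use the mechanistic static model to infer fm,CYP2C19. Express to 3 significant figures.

Call the CYP2C19 fraction fm. After the interaction, CL_new/CL_old = fm × 5.5 + (1 − fm).
Steady-state concentration ratio = 1 / (new CL fraction), so new CL fraction = 1 / 0.220 = 4.545.
fm × 5.5 + 1 − fm = 4.545  ⇒  fm × (5.5 − 1) = 3.545  ⇒  fm = 0.788.

0.788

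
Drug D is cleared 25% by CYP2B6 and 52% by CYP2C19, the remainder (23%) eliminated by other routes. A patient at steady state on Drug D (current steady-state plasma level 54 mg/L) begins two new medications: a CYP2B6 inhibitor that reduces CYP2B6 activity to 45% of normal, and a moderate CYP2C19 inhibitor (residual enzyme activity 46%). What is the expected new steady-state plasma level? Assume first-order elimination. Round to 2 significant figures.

The CYP2B6 pathway (25% of clearance) is reduced to 0.45× activity: 0.25 × 0.45 = 0.1125.
The CYP2C19 pathway (52% of clearance) drops to 0.46× activity: 0.52 × 0.46 = 0.2392.
Non-CYP routes (23%) are unchanged.
New clearance relative to baseline: 0.1125 + 0.2392 + 0.23 = 0.5817.
New steady-state plasma level = 54 / 0.5817 = 93 mg/L (concentration scales inversely with clearance).

93 mg/L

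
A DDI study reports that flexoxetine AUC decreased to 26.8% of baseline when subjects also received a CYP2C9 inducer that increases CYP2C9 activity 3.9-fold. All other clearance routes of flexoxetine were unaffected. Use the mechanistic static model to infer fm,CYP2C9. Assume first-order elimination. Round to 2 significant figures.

0.94

Let fm be the CYP2C9 fraction. New clearance relative to baseline = fm × 3.9 + (1 − fm).
AUC ratio = 1 / (new CL fraction), so new CL fraction = 1 / 0.268 = 3.731.
fm × 3.9 + 1 − fm = 3.731  ⇒  fm × (3.9 − 1) = 2.731  ⇒  fm = 0.94.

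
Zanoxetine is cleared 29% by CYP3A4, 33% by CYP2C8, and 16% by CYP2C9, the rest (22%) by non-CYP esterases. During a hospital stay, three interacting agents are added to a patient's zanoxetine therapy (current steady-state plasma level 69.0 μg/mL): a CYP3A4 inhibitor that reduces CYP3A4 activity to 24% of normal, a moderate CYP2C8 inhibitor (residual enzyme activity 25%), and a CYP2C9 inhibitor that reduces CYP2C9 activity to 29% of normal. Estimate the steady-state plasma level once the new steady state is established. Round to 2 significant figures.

1.6 × 10² μg/mL

The CYP3A4 pathway (29% of clearance) drops to 0.24× activity: 0.29 × 0.24 = 0.0696.
The CYP2C8 pathway (33% of clearance) drops to 0.25× activity: 0.33 × 0.25 = 0.0825.
The CYP2C9 pathway (16% of clearance) drops to 0.29× activity: 0.16 × 0.29 = 0.0464.
Non-CYP routes (22%) are unchanged.
New clearance relative to baseline: 0.0696 + 0.0825 + 0.0464 + 0.22 = 0.4185.
New steady-state plasma level = 69.0 / 0.4185 = 1.6 × 10² μg/mL (concentration scales inversely with clearance).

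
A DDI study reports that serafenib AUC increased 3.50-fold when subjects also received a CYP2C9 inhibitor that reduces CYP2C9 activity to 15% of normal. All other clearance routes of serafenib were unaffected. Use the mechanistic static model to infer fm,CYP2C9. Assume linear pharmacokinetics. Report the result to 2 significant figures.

CL'/CL = 1 / 3.50 = 0.2857
0.15·fm + (1 − fm) = 0.2857
fm = (0.2857 − 1) / (0.15 − 1) = 0.84

0.84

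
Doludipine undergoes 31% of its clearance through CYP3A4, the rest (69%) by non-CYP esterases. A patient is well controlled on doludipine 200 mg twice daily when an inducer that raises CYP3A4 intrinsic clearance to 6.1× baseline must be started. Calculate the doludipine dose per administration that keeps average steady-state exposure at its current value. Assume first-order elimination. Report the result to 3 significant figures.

CYP3A4: 0.31 × 6.1 = 1.891
Other: 0.69 (unchanged)
Relative clearance = 1.891 + 0.69 = 2.581.
Exposure is unchanged when dose changes in proportion to clearance. New dose = 200 mg × 2.581 = 516 mg.

516 mg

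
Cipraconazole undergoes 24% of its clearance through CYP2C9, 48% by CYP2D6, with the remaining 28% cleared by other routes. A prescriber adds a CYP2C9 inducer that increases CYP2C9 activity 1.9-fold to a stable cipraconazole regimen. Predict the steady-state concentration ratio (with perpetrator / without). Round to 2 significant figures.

0.82

The CYP2C9 pathway (24% of clearance) is boosted to 1.9× activity: 0.24 × 1.9 = 0.456.
CYP2D6 (48%) and the residual 28% are unaffected.
Relative clearance = 0.456 + 0.48 + 0.28 = 1.216.
Since steady-state concentration ∝ 1/CL, the ratio is 1 / 1.216 = 0.82.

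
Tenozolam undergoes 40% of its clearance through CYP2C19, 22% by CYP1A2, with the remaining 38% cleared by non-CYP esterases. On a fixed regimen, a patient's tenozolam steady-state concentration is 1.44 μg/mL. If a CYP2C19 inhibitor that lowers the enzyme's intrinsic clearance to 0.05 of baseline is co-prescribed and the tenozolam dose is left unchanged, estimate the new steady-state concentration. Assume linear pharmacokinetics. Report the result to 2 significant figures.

2.3 μg/mL

The CYP2C19 pathway (40% of clearance) drops to 0.05× activity: 0.4 × 0.05 = 0.02.
CYP1A2 (22%) and the residual 38% are unaffected.
New clearance relative to baseline: 0.02 + 0.22 + 0.38 = 0.62.
New steady-state concentration = baseline ÷ relative clearance = 1.44 / 0.62 = 2.3 μg/mL.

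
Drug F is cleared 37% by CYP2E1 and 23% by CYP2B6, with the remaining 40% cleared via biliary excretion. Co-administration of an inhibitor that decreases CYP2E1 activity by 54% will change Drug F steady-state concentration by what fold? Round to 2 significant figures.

1.2

The CYP2E1 pathway (37% of clearance) falls to 0.46× activity: 0.37 × 0.46 = 0.1702.
CYP2B6 (23%) and the residual 40% are unaffected.
New clearance relative to baseline: 0.1702 + 0.23 + 0.4 = 0.8002.
Since steady-state concentration ∝ 1/CL, the ratio is 1 / 0.8002 = 1.2.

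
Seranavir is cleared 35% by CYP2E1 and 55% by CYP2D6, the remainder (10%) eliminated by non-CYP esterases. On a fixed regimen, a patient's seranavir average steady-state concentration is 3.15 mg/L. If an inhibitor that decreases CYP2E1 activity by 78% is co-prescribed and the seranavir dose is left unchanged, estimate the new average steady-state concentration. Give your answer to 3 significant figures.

4.33 mg/L

The CYP2E1 pathway (35% of clearance) drops to 0.22× activity: 0.35 × 0.22 = 0.077.
CYP2D6 (55%) and the residual 10% are unaffected.
CL_new/CL_old = 0.077 + 0.55 + 0.1 = 0.727.
With dosing unchanged, average steady-state concentration scales as 1/CL: 3.15 / 0.727 = 4.33 mg/L.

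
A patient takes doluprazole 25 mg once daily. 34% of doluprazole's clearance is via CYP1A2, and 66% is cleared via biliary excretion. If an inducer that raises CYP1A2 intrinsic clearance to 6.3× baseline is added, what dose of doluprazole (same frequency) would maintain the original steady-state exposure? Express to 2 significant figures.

The CYP1A2 pathway (34% of clearance) rises to 6.3× activity: 0.34 × 6.3 = 2.142.
The remaining 66% of clearance is unaffected.
CL_new/CL_old = 2.142 + 0.66 = 2.802.
To maintain the same steady-state level, dose must scale with clearance: new dose = 25 × 2.802 = 70 mg.

70 mg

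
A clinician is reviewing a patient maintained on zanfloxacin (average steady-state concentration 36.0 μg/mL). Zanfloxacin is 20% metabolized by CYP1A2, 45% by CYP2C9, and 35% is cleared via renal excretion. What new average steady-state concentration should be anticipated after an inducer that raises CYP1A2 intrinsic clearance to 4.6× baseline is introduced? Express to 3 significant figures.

The CYP1A2 pathway (20% of clearance) rises to 4.6× activity: 0.2 × 4.6 = 0.92.
CYP2C9 (45%) and the residual 35% are unaffected.
New clearance relative to baseline: 0.92 + 0.45 + 0.35 = 1.72.
New average steady-state concentration = baseline ÷ relative clearance = 36.0 / 1.72 = 20.9 μg/mL.

20.9 μg/mL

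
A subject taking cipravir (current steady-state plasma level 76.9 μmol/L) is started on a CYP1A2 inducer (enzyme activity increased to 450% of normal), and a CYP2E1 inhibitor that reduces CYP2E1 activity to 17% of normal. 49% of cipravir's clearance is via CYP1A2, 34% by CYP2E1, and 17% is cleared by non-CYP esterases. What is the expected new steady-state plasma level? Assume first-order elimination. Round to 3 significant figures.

31.6 μmol/L

The CYP1A2 pathway (49% of clearance) increases to 4.5× activity: 0.49 × 4.5 = 2.205.
The CYP2E1 pathway (34% of clearance) is reduced to 0.17× activity: 0.34 × 0.17 = 0.0578.
Non-CYP routes (17%) are unchanged.
Relative clearance = 2.205 + 0.0578 + 0.17 = 2.4328.
Steady-state plasma level ∝ 1/CL: new value = 76.9 / 2.4328 = 31.6 μmol/L.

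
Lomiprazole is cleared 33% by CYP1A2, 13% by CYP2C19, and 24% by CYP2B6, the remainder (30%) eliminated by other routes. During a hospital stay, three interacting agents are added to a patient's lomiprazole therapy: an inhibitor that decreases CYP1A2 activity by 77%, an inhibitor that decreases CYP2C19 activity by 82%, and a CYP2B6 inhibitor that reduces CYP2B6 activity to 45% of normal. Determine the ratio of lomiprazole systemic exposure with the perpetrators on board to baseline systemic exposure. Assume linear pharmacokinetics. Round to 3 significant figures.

CYP1A2: 0.33 × 0.23 = 0.0759
CYP2C19: 0.13 × 0.18 = 0.0234
CYP2B6: 0.24 × 0.45 = 0.108
Other: 0.3 (unchanged)
CL_new/CL_old = 0.0759 + 0.0234 + 0.108 + 0.3 = 0.5073.
Net systemic exposure ratio = 1 / 0.5073 = 1.97.

1.97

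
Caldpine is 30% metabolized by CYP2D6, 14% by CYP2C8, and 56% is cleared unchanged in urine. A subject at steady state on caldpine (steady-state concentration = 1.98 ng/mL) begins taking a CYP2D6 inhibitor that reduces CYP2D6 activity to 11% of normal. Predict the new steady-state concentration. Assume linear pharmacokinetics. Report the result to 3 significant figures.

2.70 ng/mL

CYP2D6: 0.3 × 0.11 = 0.033
CYP2C8: 0.14 (unchanged)
Other: 0.56 (unchanged)
Relative clearance = 0.033 + 0.14 + 0.56 = 0.733.
With dosing unchanged, steady-state concentration scales as 1/CL: 1.98 / 0.733 = 2.70 ng/mL.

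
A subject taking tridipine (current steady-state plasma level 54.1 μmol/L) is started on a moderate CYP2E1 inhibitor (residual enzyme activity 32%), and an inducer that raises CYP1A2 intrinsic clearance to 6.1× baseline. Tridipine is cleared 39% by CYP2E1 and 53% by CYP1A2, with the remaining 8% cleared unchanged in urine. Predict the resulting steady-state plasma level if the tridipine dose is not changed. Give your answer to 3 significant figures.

15.7 μmol/L

The CYP2E1 pathway (39% of clearance) drops to 0.32× activity: 0.39 × 0.32 = 0.1248.
The CYP1A2 pathway (53% of clearance) rises to 6.1× activity: 0.53 × 6.1 = 3.233.
The remaining 8% of clearance is unaffected.
Relative clearance = 0.1248 + 3.233 + 0.08 = 3.4378.
Dividing the baseline by the relative clearance: 54.1 / 3.4378 = 15.7 μmol/L.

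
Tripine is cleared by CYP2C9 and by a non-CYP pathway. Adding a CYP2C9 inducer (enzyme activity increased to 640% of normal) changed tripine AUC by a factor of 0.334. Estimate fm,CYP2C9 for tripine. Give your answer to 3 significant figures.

0.369

Let fm be the CYP2C9 fraction. New clearance relative to baseline = fm × 6.4 + (1 − fm).
AUC ratio = 1 / (new CL fraction), so new CL fraction = 1 / 0.334 = 2.994.
fm × 6.4 + 1 − fm = 2.994  ⇒  fm × (6.4 − 1) = 1.994  ⇒  fm = 0.369.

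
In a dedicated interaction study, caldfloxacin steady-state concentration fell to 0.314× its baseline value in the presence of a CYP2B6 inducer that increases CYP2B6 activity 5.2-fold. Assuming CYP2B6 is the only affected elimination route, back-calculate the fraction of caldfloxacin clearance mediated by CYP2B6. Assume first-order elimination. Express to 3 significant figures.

Let x = fm,CYP2B6. Because steady-state concentration ∝ 1/CL, relative clearance rose to 1/0.314 = 3.185.
Only the CYP2B6 route changed, so 3.185 = x·5.2 + (1 − x), giving x = 0.520.

0.520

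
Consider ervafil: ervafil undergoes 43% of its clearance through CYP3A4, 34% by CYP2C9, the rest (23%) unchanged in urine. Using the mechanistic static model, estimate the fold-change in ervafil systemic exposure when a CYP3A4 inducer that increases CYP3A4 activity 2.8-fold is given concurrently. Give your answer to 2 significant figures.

0.56

CYP3A4: 0.43 × 2.8 = 1.204
CYP2C9: 0.34 (unchanged)
Other: 0.23 (unchanged)
Relative clearance = 1.204 + 0.34 + 0.23 = 1.774.
Systemic exposure is inversely proportional to clearance, so the fold-change is 1 / 1.774 = 0.56.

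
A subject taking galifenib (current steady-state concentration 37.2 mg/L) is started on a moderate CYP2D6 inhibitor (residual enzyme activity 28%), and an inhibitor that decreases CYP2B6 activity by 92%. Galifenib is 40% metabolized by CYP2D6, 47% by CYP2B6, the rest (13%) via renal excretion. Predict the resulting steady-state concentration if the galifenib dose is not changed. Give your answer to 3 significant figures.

CYP2D6: 0.4 × 0.28 = 0.112
CYP2B6: 0.47 × 0.08 = 0.0376
Other: 0.13 (unchanged)
Relative clearance = 0.112 + 0.0376 + 0.13 = 0.2796.
Steady-state concentration ∝ 1/CL: new value = 37.2 / 0.2796 = 133 mg/L.

133 mg/L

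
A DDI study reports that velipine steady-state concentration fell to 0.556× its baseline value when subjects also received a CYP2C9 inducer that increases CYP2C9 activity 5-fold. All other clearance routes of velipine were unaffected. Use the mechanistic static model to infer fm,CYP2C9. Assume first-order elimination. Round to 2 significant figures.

CL'/CL = 1 / 0.556 = 1.799
5·fm + (1 − fm) = 1.799
fm = (1.799 − 1) / (5 − 1) = 0.20

0.20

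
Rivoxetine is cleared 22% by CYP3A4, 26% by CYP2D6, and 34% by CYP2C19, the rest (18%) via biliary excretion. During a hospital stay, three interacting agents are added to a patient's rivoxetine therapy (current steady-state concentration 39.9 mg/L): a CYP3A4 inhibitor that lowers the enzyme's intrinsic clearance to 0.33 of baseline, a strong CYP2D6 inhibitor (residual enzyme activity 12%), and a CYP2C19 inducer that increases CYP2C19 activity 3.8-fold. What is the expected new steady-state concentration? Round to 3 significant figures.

25.3 mg/L

The CYP3A4 pathway (22% of clearance) is reduced to 0.33× activity: 0.22 × 0.33 = 0.0726.
The CYP2D6 pathway (26% of clearance) drops to 0.12× activity: 0.26 × 0.12 = 0.0312.
The CYP2C19 pathway (34% of clearance) rises to 3.8× activity: 0.34 × 3.8 = 1.292.
The remaining 18% of clearance is unaffected.
New clearance relative to baseline: 0.0726 + 0.0312 + 1.292 + 0.18 = 1.5758.
Steady-state concentration ∝ 1/CL: new value = 39.9 / 1.5758 = 25.3 mg/L.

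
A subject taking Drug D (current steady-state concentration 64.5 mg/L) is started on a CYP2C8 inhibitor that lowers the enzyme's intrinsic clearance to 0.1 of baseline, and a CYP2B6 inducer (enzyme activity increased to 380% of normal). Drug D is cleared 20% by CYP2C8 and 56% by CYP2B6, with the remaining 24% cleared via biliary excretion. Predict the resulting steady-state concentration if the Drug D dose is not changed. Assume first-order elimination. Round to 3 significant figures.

27.0 mg/L

CYP2C8: 0.2 × 0.1 = 0.02
CYP2B6: 0.56 × 3.8 = 2.128
Other: 0.24 (unchanged)
Relative clearance = 0.02 + 2.128 + 0.24 = 2.388.
Dividing the baseline by the relative clearance: 64.5 / 2.388 = 27.0 mg/L.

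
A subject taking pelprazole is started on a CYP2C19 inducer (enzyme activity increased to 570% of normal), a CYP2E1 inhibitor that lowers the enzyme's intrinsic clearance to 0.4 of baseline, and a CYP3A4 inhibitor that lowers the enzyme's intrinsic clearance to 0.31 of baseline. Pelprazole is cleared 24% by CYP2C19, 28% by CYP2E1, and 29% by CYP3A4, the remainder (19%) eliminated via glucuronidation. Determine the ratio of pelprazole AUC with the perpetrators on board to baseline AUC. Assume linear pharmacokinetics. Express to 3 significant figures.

0.568

CYP2C19: 0.24 × 5.7 = 1.368
CYP2E1: 0.28 × 0.4 = 0.112
CYP3A4: 0.29 × 0.31 = 0.0899
Other: 0.19 (unchanged)
New clearance relative to baseline: 1.368 + 0.112 + 0.0899 + 0.19 = 1.7599.
Net AUC ratio = 1 / 1.7599 = 0.568.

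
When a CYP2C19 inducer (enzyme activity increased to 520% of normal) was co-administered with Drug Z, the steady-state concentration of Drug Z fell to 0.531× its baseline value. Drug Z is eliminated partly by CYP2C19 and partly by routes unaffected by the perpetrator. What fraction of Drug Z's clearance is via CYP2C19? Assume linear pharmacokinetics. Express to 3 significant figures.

Call the CYP2C19 fraction fm. After the interaction, CL_new/CL_old = fm × 5.2 + (1 − fm).
Steady-state concentration ratio = 1 / (new CL fraction), so new CL fraction = 1 / 0.531 = 1.883.
fm × 5.2 + 1 − fm = 1.883  ⇒  fm × (5.2 − 1) = 0.8832  ⇒  fm = 0.210.

0.210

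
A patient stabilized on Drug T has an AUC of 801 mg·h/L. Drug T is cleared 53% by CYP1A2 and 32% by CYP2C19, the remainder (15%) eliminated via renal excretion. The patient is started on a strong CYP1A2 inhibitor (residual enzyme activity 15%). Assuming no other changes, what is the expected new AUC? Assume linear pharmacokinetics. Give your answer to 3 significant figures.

1.46 × 10³ mg·h/L

The CYP1A2 pathway (53% of clearance) is reduced to 0.15× activity: 0.53 × 0.15 = 0.0795.
CYP2C19 (32%) and the residual 15% are unaffected.
Relative clearance = 0.0795 + 0.32 + 0.15 = 0.5495.
AUC ∝ 1/CL, so new value = 801 / 0.5495 = 1.46 × 10³ mg·h/L.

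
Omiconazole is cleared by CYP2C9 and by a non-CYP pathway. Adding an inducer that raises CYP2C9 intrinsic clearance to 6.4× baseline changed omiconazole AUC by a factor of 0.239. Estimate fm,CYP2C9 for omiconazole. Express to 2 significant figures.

0.59

CL'/CL = 1 / 0.239 = 4.184
6.4·fm + (1 − fm) = 4.184
fm = (4.184 − 1) / (6.4 − 1) = 0.59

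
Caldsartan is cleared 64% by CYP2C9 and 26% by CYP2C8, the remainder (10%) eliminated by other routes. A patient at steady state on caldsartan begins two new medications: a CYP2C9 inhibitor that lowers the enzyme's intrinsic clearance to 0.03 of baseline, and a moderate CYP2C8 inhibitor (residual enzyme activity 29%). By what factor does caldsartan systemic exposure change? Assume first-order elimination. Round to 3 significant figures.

5.14

CYP2C9: 0.64 × 0.03 = 0.0192
CYP2C8: 0.26 × 0.29 = 0.0754
Other: 0.1 (unchanged)
New clearance relative to baseline: 0.0192 + 0.0754 + 0.1 = 0.1946.
Net systemic exposure ratio = 1 / 0.1946 = 5.14.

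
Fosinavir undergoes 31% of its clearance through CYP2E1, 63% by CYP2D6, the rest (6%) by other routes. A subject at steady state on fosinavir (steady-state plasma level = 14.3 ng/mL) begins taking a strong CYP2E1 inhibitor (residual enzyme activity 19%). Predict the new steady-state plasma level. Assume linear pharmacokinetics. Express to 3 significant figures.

The CYP2E1 pathway (31% of clearance) is reduced to 0.19× activity: 0.31 × 0.19 = 0.0589.
CYP2D6 (63%) and the residual 6% are unaffected.
New clearance relative to baseline: 0.0589 + 0.63 + 0.06 = 0.7489.
Steady-state plasma level ∝ 1/CL, so new value = 14.3 / 0.7489 = 19.1 ng/mL.

19.1 ng/mL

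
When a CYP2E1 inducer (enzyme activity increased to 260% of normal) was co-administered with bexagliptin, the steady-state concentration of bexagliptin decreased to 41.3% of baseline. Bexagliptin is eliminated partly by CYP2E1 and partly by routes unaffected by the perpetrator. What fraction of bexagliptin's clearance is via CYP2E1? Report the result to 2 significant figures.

Let x = fm,CYP2E1. Because steady-state concentration ∝ 1/CL, relative clearance rose to 1/0.413 = 2.421.
Setting x·2.6 + (1 − x) = 2.421 and solving: x = (2.421 − 1)/(2.6 − 1) = 0.89.

0.89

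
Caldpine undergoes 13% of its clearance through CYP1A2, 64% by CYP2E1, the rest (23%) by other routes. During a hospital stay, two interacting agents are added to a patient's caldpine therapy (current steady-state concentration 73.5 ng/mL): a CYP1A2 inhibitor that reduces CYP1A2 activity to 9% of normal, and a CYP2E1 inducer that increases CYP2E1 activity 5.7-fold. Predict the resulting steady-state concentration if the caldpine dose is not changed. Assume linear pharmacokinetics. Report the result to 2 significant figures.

The CYP1A2 pathway (13% of clearance) is reduced to 0.09× activity: 0.13 × 0.09 = 0.0117.
The CYP2E1 pathway (64% of clearance) rises to 5.7× activity: 0.64 × 5.7 = 3.648.
Non-CYP routes (23%) are unchanged.
Relative clearance = 0.0117 + 3.648 + 0.23 = 3.8897.
Dividing the baseline by the relative clearance: 73.5 / 3.8897 = 19 ng/mL.

19 ng/mL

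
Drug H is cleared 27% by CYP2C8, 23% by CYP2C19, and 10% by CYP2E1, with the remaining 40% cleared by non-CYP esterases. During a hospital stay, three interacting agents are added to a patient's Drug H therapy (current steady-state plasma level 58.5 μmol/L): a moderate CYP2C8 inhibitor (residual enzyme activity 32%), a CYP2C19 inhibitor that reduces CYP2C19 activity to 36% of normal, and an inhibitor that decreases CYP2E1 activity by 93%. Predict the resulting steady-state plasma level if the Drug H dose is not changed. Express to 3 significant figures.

The CYP2C8 pathway (27% of clearance) falls to 0.32× activity: 0.27 × 0.32 = 0.0864.
The CYP2C19 pathway (23% of clearance) drops to 0.36× activity: 0.23 × 0.36 = 0.0828.
The CYP2E1 pathway (10% of clearance) falls to 0.07× activity: 0.1 × 0.07 = 0.007.
The remaining 40% of clearance is unaffected.
CL_new/CL_old = 0.0864 + 0.0828 + 0.007 + 0.4 = 0.5762.
Steady-state plasma level ∝ 1/CL: new value = 58.5 / 0.5762 = 102 μmol/L.

102 μmol/L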